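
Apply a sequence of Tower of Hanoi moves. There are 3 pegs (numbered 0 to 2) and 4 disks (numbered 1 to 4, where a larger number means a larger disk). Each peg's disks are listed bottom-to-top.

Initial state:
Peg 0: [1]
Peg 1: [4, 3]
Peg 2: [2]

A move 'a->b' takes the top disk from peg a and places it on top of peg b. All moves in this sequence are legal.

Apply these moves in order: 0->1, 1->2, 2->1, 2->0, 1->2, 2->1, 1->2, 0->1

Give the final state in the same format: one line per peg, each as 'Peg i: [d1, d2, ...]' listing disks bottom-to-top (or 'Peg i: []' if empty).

After move 1 (0->1):
Peg 0: []
Peg 1: [4, 3, 1]
Peg 2: [2]

After move 2 (1->2):
Peg 0: []
Peg 1: [4, 3]
Peg 2: [2, 1]

After move 3 (2->1):
Peg 0: []
Peg 1: [4, 3, 1]
Peg 2: [2]

After move 4 (2->0):
Peg 0: [2]
Peg 1: [4, 3, 1]
Peg 2: []

After move 5 (1->2):
Peg 0: [2]
Peg 1: [4, 3]
Peg 2: [1]

After move 6 (2->1):
Peg 0: [2]
Peg 1: [4, 3, 1]
Peg 2: []

After move 7 (1->2):
Peg 0: [2]
Peg 1: [4, 3]
Peg 2: [1]

After move 8 (0->1):
Peg 0: []
Peg 1: [4, 3, 2]
Peg 2: [1]

Answer: Peg 0: []
Peg 1: [4, 3, 2]
Peg 2: [1]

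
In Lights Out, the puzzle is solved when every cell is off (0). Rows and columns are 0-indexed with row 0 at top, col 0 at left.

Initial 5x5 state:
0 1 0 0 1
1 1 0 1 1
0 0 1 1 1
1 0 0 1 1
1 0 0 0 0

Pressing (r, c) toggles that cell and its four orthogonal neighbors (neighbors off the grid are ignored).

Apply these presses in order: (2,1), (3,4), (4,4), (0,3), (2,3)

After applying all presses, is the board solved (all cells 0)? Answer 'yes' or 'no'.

After press 1 at (2,1):
0 1 0 0 1
1 0 0 1 1
1 1 0 1 1
1 1 0 1 1
1 0 0 0 0

After press 2 at (3,4):
0 1 0 0 1
1 0 0 1 1
1 1 0 1 0
1 1 0 0 0
1 0 0 0 1

After press 3 at (4,4):
0 1 0 0 1
1 0 0 1 1
1 1 0 1 0
1 1 0 0 1
1 0 0 1 0

After press 4 at (0,3):
0 1 1 1 0
1 0 0 0 1
1 1 0 1 0
1 1 0 0 1
1 0 0 1 0

After press 5 at (2,3):
0 1 1 1 0
1 0 0 1 1
1 1 1 0 1
1 1 0 1 1
1 0 0 1 0

Lights still on: 16

Answer: no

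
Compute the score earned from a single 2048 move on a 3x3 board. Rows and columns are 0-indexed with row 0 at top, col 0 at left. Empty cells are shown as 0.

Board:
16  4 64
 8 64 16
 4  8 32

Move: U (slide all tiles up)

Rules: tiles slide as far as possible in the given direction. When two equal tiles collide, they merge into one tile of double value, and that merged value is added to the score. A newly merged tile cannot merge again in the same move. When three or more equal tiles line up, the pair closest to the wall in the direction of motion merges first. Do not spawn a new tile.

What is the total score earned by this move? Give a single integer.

Answer: 0

Derivation:
Slide up:
col 0: [16, 8, 4] -> [16, 8, 4]  score +0 (running 0)
col 1: [4, 64, 8] -> [4, 64, 8]  score +0 (running 0)
col 2: [64, 16, 32] -> [64, 16, 32]  score +0 (running 0)
Board after move:
16  4 64
 8 64 16
 4  8 32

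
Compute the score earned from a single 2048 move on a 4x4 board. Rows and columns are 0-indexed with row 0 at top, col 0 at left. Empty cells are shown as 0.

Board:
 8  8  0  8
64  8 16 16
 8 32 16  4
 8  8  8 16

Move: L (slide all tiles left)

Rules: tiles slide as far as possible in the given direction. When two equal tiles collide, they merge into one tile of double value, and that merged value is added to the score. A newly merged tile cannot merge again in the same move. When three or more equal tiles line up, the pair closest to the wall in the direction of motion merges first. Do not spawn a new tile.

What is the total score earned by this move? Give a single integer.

Answer: 64

Derivation:
Slide left:
row 0: [8, 8, 0, 8] -> [16, 8, 0, 0]  score +16 (running 16)
row 1: [64, 8, 16, 16] -> [64, 8, 32, 0]  score +32 (running 48)
row 2: [8, 32, 16, 4] -> [8, 32, 16, 4]  score +0 (running 48)
row 3: [8, 8, 8, 16] -> [16, 8, 16, 0]  score +16 (running 64)
Board after move:
16  8  0  0
64  8 32  0
 8 32 16  4
16  8 16  0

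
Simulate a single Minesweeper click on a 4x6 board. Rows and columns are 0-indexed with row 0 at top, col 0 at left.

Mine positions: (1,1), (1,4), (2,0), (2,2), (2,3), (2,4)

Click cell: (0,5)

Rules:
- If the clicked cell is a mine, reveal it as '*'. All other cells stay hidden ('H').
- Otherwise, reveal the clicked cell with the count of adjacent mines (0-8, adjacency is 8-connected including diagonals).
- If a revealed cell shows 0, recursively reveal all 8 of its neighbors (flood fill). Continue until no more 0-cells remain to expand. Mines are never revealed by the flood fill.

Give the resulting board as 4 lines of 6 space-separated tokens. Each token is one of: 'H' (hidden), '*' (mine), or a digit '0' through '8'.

H H H H H 1
H H H H H H
H H H H H H
H H H H H H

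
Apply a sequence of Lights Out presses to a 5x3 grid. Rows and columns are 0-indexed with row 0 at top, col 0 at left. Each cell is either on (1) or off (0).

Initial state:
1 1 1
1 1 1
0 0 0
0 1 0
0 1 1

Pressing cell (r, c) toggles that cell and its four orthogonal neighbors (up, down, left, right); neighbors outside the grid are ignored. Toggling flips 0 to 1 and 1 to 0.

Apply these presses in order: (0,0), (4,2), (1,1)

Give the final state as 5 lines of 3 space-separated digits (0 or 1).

Answer: 0 1 1
1 0 0
0 1 0
0 1 1
0 0 0

Derivation:
After press 1 at (0,0):
0 0 1
0 1 1
0 0 0
0 1 0
0 1 1

After press 2 at (4,2):
0 0 1
0 1 1
0 0 0
0 1 1
0 0 0

After press 3 at (1,1):
0 1 1
1 0 0
0 1 0
0 1 1
0 0 0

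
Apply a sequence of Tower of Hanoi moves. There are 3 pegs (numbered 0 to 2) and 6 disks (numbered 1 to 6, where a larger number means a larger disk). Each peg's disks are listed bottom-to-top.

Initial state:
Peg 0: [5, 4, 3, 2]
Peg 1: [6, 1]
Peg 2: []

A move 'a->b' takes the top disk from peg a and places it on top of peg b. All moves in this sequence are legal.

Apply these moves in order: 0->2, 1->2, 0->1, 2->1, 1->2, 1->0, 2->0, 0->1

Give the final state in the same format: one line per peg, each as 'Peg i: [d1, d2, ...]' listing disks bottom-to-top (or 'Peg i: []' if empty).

After move 1 (0->2):
Peg 0: [5, 4, 3]
Peg 1: [6, 1]
Peg 2: [2]

After move 2 (1->2):
Peg 0: [5, 4, 3]
Peg 1: [6]
Peg 2: [2, 1]

After move 3 (0->1):
Peg 0: [5, 4]
Peg 1: [6, 3]
Peg 2: [2, 1]

After move 4 (2->1):
Peg 0: [5, 4]
Peg 1: [6, 3, 1]
Peg 2: [2]

After move 5 (1->2):
Peg 0: [5, 4]
Peg 1: [6, 3]
Peg 2: [2, 1]

After move 6 (1->0):
Peg 0: [5, 4, 3]
Peg 1: [6]
Peg 2: [2, 1]

After move 7 (2->0):
Peg 0: [5, 4, 3, 1]
Peg 1: [6]
Peg 2: [2]

After move 8 (0->1):
Peg 0: [5, 4, 3]
Peg 1: [6, 1]
Peg 2: [2]

Answer: Peg 0: [5, 4, 3]
Peg 1: [6, 1]
Peg 2: [2]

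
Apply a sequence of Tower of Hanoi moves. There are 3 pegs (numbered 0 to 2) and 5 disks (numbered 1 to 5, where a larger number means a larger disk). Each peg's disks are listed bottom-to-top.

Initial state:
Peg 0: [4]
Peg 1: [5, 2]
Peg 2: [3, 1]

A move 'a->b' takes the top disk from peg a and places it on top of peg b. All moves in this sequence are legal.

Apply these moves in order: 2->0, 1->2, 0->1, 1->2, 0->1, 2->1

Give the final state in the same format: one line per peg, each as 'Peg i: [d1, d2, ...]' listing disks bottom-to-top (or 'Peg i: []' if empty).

Answer: Peg 0: []
Peg 1: [5, 4, 1]
Peg 2: [3, 2]

Derivation:
After move 1 (2->0):
Peg 0: [4, 1]
Peg 1: [5, 2]
Peg 2: [3]

After move 2 (1->2):
Peg 0: [4, 1]
Peg 1: [5]
Peg 2: [3, 2]

After move 3 (0->1):
Peg 0: [4]
Peg 1: [5, 1]
Peg 2: [3, 2]

After move 4 (1->2):
Peg 0: [4]
Peg 1: [5]
Peg 2: [3, 2, 1]

After move 5 (0->1):
Peg 0: []
Peg 1: [5, 4]
Peg 2: [3, 2, 1]

After move 6 (2->1):
Peg 0: []
Peg 1: [5, 4, 1]
Peg 2: [3, 2]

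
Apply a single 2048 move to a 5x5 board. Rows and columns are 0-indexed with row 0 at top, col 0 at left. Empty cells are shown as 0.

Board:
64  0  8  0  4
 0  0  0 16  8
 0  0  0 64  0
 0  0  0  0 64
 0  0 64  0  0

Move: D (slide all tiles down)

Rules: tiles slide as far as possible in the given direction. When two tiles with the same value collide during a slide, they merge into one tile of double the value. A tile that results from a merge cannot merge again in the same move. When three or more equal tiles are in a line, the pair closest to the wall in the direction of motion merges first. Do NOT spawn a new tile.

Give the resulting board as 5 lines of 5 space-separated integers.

Slide down:
col 0: [64, 0, 0, 0, 0] -> [0, 0, 0, 0, 64]
col 1: [0, 0, 0, 0, 0] -> [0, 0, 0, 0, 0]
col 2: [8, 0, 0, 0, 64] -> [0, 0, 0, 8, 64]
col 3: [0, 16, 64, 0, 0] -> [0, 0, 0, 16, 64]
col 4: [4, 8, 0, 64, 0] -> [0, 0, 4, 8, 64]

Answer:  0  0  0  0  0
 0  0  0  0  0
 0  0  0  0  4
 0  0  8 16  8
64  0 64 64 64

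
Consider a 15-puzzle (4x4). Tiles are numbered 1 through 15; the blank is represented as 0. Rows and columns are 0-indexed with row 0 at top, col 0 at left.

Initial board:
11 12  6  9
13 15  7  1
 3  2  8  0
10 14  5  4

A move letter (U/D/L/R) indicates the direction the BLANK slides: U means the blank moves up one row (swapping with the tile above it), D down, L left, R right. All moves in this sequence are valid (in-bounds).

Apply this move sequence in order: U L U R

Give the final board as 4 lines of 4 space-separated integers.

After move 1 (U):
11 12  6  9
13 15  7  0
 3  2  8  1
10 14  5  4

After move 2 (L):
11 12  6  9
13 15  0  7
 3  2  8  1
10 14  5  4

After move 3 (U):
11 12  0  9
13 15  6  7
 3  2  8  1
10 14  5  4

After move 4 (R):
11 12  9  0
13 15  6  7
 3  2  8  1
10 14  5  4

Answer: 11 12  9  0
13 15  6  7
 3  2  8  1
10 14  5  4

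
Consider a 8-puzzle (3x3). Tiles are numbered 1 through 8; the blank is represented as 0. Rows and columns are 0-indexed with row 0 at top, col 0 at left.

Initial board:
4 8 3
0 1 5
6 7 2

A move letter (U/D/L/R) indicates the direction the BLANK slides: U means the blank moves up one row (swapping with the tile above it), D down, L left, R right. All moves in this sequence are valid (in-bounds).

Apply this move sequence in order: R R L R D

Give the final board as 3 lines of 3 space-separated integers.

Answer: 4 8 3
1 5 2
6 7 0

Derivation:
After move 1 (R):
4 8 3
1 0 5
6 7 2

After move 2 (R):
4 8 3
1 5 0
6 7 2

After move 3 (L):
4 8 3
1 0 5
6 7 2

After move 4 (R):
4 8 3
1 5 0
6 7 2

After move 5 (D):
4 8 3
1 5 2
6 7 0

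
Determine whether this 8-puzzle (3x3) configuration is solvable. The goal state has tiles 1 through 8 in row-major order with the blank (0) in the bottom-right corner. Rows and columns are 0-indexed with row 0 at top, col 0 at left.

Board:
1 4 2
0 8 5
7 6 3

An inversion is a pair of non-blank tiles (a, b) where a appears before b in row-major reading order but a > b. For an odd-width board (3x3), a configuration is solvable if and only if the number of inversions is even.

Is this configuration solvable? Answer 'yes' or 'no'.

Inversions (pairs i<j in row-major order where tile[i] > tile[j] > 0): 10
10 is even, so the puzzle is solvable.

Answer: yes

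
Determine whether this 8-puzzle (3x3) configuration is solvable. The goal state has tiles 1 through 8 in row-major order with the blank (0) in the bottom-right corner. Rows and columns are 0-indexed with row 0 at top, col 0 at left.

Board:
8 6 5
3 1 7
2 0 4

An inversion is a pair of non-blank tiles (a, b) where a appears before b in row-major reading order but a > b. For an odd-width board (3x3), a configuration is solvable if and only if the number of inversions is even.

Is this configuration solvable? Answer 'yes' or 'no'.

Answer: yes

Derivation:
Inversions (pairs i<j in row-major order where tile[i] > tile[j] > 0): 20
20 is even, so the puzzle is solvable.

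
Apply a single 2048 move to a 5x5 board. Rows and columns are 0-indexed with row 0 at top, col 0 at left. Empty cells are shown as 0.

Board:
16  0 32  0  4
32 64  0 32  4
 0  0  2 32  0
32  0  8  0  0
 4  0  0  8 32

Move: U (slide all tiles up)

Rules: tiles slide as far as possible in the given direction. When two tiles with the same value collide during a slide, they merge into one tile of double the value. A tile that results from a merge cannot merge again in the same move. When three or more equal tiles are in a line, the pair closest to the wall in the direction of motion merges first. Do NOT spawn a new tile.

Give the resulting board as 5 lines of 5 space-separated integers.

Slide up:
col 0: [16, 32, 0, 32, 4] -> [16, 64, 4, 0, 0]
col 1: [0, 64, 0, 0, 0] -> [64, 0, 0, 0, 0]
col 2: [32, 0, 2, 8, 0] -> [32, 2, 8, 0, 0]
col 3: [0, 32, 32, 0, 8] -> [64, 8, 0, 0, 0]
col 4: [4, 4, 0, 0, 32] -> [8, 32, 0, 0, 0]

Answer: 16 64 32 64  8
64  0  2  8 32
 4  0  8  0  0
 0  0  0  0  0
 0  0  0  0  0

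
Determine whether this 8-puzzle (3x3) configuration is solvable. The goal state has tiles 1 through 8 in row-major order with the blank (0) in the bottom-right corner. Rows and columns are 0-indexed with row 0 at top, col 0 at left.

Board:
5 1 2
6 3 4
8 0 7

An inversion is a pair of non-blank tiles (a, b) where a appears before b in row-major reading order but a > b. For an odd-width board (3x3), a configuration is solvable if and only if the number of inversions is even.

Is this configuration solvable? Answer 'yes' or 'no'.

Answer: no

Derivation:
Inversions (pairs i<j in row-major order where tile[i] > tile[j] > 0): 7
7 is odd, so the puzzle is not solvable.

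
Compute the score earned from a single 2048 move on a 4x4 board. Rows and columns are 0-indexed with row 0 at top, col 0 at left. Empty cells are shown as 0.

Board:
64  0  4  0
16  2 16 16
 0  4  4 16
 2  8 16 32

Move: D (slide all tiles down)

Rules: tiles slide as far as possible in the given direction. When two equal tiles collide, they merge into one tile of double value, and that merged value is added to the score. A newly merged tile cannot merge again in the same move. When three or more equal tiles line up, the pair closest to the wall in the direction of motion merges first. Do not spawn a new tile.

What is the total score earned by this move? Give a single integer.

Slide down:
col 0: [64, 16, 0, 2] -> [0, 64, 16, 2]  score +0 (running 0)
col 1: [0, 2, 4, 8] -> [0, 2, 4, 8]  score +0 (running 0)
col 2: [4, 16, 4, 16] -> [4, 16, 4, 16]  score +0 (running 0)
col 3: [0, 16, 16, 32] -> [0, 0, 32, 32]  score +32 (running 32)
Board after move:
 0  0  4  0
64  2 16  0
16  4  4 32
 2  8 16 32

Answer: 32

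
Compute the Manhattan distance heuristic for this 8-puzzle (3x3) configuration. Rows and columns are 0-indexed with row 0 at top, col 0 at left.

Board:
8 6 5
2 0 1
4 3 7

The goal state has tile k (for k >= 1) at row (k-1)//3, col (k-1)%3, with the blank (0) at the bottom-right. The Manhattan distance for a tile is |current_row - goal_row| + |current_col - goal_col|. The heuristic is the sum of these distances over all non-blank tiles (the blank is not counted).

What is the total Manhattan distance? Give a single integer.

Answer: 18

Derivation:
Tile 8: at (0,0), goal (2,1), distance |0-2|+|0-1| = 3
Tile 6: at (0,1), goal (1,2), distance |0-1|+|1-2| = 2
Tile 5: at (0,2), goal (1,1), distance |0-1|+|2-1| = 2
Tile 2: at (1,0), goal (0,1), distance |1-0|+|0-1| = 2
Tile 1: at (1,2), goal (0,0), distance |1-0|+|2-0| = 3
Tile 4: at (2,0), goal (1,0), distance |2-1|+|0-0| = 1
Tile 3: at (2,1), goal (0,2), distance |2-0|+|1-2| = 3
Tile 7: at (2,2), goal (2,0), distance |2-2|+|2-0| = 2
Sum: 3 + 2 + 2 + 2 + 3 + 1 + 3 + 2 = 18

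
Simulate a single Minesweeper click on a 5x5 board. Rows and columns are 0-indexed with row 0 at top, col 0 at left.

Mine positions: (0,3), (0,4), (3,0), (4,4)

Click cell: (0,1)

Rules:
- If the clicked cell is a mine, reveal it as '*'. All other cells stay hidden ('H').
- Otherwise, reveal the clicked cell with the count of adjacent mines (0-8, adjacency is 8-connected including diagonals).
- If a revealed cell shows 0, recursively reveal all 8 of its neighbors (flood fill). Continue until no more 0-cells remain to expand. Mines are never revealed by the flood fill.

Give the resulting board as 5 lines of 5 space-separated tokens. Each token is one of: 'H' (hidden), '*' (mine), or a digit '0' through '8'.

0 0 1 H H
0 0 1 2 2
1 1 0 0 0
H 1 0 1 1
H 1 0 1 H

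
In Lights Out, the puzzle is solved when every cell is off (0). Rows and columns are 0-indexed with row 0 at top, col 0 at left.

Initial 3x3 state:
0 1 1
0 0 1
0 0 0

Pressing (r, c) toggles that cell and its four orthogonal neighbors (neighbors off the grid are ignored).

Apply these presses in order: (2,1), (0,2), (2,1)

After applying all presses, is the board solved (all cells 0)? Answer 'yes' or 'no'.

Answer: yes

Derivation:
After press 1 at (2,1):
0 1 1
0 1 1
1 1 1

After press 2 at (0,2):
0 0 0
0 1 0
1 1 1

After press 3 at (2,1):
0 0 0
0 0 0
0 0 0

Lights still on: 0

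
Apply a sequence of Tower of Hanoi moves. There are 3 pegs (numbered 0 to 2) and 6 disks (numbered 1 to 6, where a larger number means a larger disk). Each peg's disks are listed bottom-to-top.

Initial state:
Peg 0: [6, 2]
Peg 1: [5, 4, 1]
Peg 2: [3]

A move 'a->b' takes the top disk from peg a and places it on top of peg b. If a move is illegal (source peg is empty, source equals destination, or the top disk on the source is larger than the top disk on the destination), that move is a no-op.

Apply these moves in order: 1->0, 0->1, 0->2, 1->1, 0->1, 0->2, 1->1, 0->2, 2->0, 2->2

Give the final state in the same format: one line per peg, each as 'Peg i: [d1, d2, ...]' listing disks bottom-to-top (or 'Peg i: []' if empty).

After move 1 (1->0):
Peg 0: [6, 2, 1]
Peg 1: [5, 4]
Peg 2: [3]

After move 2 (0->1):
Peg 0: [6, 2]
Peg 1: [5, 4, 1]
Peg 2: [3]

After move 3 (0->2):
Peg 0: [6]
Peg 1: [5, 4, 1]
Peg 2: [3, 2]

After move 4 (1->1):
Peg 0: [6]
Peg 1: [5, 4, 1]
Peg 2: [3, 2]

After move 5 (0->1):
Peg 0: [6]
Peg 1: [5, 4, 1]
Peg 2: [3, 2]

After move 6 (0->2):
Peg 0: [6]
Peg 1: [5, 4, 1]
Peg 2: [3, 2]

After move 7 (1->1):
Peg 0: [6]
Peg 1: [5, 4, 1]
Peg 2: [3, 2]

After move 8 (0->2):
Peg 0: [6]
Peg 1: [5, 4, 1]
Peg 2: [3, 2]

After move 9 (2->0):
Peg 0: [6, 2]
Peg 1: [5, 4, 1]
Peg 2: [3]

After move 10 (2->2):
Peg 0: [6, 2]
Peg 1: [5, 4, 1]
Peg 2: [3]

Answer: Peg 0: [6, 2]
Peg 1: [5, 4, 1]
Peg 2: [3]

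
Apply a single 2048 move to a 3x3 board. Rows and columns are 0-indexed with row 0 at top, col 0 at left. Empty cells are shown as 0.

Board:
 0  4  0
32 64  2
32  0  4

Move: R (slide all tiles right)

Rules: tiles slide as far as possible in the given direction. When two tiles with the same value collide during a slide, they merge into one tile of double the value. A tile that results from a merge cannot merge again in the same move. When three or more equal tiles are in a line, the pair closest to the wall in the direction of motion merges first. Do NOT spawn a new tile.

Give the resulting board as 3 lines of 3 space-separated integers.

Slide right:
row 0: [0, 4, 0] -> [0, 0, 4]
row 1: [32, 64, 2] -> [32, 64, 2]
row 2: [32, 0, 4] -> [0, 32, 4]

Answer:  0  0  4
32 64  2
 0 32  4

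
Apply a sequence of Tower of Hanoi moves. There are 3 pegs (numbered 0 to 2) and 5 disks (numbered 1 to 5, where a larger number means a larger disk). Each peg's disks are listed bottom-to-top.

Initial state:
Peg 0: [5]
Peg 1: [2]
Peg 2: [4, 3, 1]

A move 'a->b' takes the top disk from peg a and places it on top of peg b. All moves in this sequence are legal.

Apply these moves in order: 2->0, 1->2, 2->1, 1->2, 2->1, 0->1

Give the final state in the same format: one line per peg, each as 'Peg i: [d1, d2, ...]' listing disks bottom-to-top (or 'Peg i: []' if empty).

Answer: Peg 0: [5]
Peg 1: [2, 1]
Peg 2: [4, 3]

Derivation:
After move 1 (2->0):
Peg 0: [5, 1]
Peg 1: [2]
Peg 2: [4, 3]

After move 2 (1->2):
Peg 0: [5, 1]
Peg 1: []
Peg 2: [4, 3, 2]

After move 3 (2->1):
Peg 0: [5, 1]
Peg 1: [2]
Peg 2: [4, 3]

After move 4 (1->2):
Peg 0: [5, 1]
Peg 1: []
Peg 2: [4, 3, 2]

After move 5 (2->1):
Peg 0: [5, 1]
Peg 1: [2]
Peg 2: [4, 3]

After move 6 (0->1):
Peg 0: [5]
Peg 1: [2, 1]
Peg 2: [4, 3]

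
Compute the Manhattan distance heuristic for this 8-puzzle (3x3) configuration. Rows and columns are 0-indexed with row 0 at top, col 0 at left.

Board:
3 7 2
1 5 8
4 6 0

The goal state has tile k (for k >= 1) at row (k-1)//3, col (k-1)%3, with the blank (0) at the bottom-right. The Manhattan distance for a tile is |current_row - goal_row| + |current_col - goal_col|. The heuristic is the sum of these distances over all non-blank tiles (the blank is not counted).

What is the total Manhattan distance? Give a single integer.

Answer: 12

Derivation:
Tile 3: at (0,0), goal (0,2), distance |0-0|+|0-2| = 2
Tile 7: at (0,1), goal (2,0), distance |0-2|+|1-0| = 3
Tile 2: at (0,2), goal (0,1), distance |0-0|+|2-1| = 1
Tile 1: at (1,0), goal (0,0), distance |1-0|+|0-0| = 1
Tile 5: at (1,1), goal (1,1), distance |1-1|+|1-1| = 0
Tile 8: at (1,2), goal (2,1), distance |1-2|+|2-1| = 2
Tile 4: at (2,0), goal (1,0), distance |2-1|+|0-0| = 1
Tile 6: at (2,1), goal (1,2), distance |2-1|+|1-2| = 2
Sum: 2 + 3 + 1 + 1 + 0 + 2 + 1 + 2 = 12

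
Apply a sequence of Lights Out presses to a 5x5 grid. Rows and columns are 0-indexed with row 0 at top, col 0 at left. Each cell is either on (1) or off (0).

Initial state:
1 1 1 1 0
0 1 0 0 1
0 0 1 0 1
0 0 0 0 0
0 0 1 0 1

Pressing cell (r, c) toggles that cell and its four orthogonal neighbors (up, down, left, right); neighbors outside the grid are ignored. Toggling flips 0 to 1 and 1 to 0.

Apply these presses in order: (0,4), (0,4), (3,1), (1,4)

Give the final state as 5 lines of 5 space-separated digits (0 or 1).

Answer: 1 1 1 1 1
0 1 0 1 0
0 1 1 0 0
1 1 1 0 0
0 1 1 0 1

Derivation:
After press 1 at (0,4):
1 1 1 0 1
0 1 0 0 0
0 0 1 0 1
0 0 0 0 0
0 0 1 0 1

After press 2 at (0,4):
1 1 1 1 0
0 1 0 0 1
0 0 1 0 1
0 0 0 0 0
0 0 1 0 1

After press 3 at (3,1):
1 1 1 1 0
0 1 0 0 1
0 1 1 0 1
1 1 1 0 0
0 1 1 0 1

After press 4 at (1,4):
1 1 1 1 1
0 1 0 1 0
0 1 1 0 0
1 1 1 0 0
0 1 1 0 1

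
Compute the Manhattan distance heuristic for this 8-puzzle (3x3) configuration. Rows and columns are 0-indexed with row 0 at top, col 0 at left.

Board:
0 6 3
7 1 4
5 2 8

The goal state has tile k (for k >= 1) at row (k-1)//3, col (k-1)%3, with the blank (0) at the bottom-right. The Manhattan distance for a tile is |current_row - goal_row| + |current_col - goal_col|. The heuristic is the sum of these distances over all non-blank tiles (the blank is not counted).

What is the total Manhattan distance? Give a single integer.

Answer: 12

Derivation:
Tile 6: at (0,1), goal (1,2), distance |0-1|+|1-2| = 2
Tile 3: at (0,2), goal (0,2), distance |0-0|+|2-2| = 0
Tile 7: at (1,0), goal (2,0), distance |1-2|+|0-0| = 1
Tile 1: at (1,1), goal (0,0), distance |1-0|+|1-0| = 2
Tile 4: at (1,2), goal (1,0), distance |1-1|+|2-0| = 2
Tile 5: at (2,0), goal (1,1), distance |2-1|+|0-1| = 2
Tile 2: at (2,1), goal (0,1), distance |2-0|+|1-1| = 2
Tile 8: at (2,2), goal (2,1), distance |2-2|+|2-1| = 1
Sum: 2 + 0 + 1 + 2 + 2 + 2 + 2 + 1 = 12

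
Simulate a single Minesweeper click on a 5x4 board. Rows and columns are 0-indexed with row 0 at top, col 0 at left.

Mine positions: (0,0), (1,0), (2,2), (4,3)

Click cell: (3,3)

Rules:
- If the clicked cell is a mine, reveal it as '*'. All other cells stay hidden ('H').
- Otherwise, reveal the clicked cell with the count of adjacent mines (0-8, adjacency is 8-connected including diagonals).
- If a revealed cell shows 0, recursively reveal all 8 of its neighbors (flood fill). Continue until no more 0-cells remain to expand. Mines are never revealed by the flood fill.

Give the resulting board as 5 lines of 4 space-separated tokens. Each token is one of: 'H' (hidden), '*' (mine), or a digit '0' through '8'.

H H H H
H H H H
H H H H
H H H 2
H H H H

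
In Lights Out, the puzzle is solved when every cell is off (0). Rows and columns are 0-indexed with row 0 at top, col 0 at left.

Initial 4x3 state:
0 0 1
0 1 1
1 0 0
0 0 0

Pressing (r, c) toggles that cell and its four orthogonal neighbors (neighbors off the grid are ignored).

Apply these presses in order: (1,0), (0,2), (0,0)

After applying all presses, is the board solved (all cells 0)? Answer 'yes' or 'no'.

Answer: yes

Derivation:
After press 1 at (1,0):
1 0 1
1 0 1
0 0 0
0 0 0

After press 2 at (0,2):
1 1 0
1 0 0
0 0 0
0 0 0

After press 3 at (0,0):
0 0 0
0 0 0
0 0 0
0 0 0

Lights still on: 0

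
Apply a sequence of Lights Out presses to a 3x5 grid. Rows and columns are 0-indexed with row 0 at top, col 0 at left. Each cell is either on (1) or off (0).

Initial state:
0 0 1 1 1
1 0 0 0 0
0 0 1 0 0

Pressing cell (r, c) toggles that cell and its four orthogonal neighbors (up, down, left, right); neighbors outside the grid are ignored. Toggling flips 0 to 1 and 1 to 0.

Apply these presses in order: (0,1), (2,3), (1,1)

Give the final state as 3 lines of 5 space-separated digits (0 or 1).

After press 1 at (0,1):
1 1 0 1 1
1 1 0 0 0
0 0 1 0 0

After press 2 at (2,3):
1 1 0 1 1
1 1 0 1 0
0 0 0 1 1

After press 3 at (1,1):
1 0 0 1 1
0 0 1 1 0
0 1 0 1 1

Answer: 1 0 0 1 1
0 0 1 1 0
0 1 0 1 1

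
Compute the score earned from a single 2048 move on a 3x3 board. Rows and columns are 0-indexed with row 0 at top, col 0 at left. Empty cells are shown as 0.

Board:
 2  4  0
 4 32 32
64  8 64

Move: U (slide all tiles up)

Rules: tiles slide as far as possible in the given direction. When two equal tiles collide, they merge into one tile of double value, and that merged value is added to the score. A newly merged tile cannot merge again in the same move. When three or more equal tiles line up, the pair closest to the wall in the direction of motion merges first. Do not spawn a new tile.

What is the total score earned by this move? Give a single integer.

Slide up:
col 0: [2, 4, 64] -> [2, 4, 64]  score +0 (running 0)
col 1: [4, 32, 8] -> [4, 32, 8]  score +0 (running 0)
col 2: [0, 32, 64] -> [32, 64, 0]  score +0 (running 0)
Board after move:
 2  4 32
 4 32 64
64  8  0

Answer: 0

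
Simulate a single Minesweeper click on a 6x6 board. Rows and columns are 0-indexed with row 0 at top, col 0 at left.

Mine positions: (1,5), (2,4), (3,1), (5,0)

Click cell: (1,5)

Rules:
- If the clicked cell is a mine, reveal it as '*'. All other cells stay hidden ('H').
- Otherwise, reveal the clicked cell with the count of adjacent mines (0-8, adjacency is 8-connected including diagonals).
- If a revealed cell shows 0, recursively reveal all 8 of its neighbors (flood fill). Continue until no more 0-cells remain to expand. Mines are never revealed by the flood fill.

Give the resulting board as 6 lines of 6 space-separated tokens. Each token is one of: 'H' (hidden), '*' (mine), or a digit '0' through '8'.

H H H H H H
H H H H H *
H H H H H H
H H H H H H
H H H H H H
H H H H H H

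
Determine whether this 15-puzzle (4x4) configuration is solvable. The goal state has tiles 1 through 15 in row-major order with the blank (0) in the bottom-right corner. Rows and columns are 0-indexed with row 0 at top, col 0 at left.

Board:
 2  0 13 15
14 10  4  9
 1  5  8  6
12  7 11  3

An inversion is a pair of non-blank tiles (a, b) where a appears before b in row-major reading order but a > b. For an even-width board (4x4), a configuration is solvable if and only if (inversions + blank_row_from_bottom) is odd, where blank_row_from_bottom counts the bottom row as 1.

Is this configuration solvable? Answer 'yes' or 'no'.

Inversions: 61
Blank is in row 0 (0-indexed from top), which is row 4 counting from the bottom (bottom = 1).
61 + 4 = 65, which is odd, so the puzzle is solvable.

Answer: yes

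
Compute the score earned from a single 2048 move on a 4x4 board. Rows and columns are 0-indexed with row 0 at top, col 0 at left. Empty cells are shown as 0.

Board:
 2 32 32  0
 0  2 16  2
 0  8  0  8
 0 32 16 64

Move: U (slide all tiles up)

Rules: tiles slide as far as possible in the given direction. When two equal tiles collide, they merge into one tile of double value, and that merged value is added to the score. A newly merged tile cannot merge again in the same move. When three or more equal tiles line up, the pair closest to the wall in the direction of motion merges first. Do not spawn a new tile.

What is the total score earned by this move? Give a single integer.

Slide up:
col 0: [2, 0, 0, 0] -> [2, 0, 0, 0]  score +0 (running 0)
col 1: [32, 2, 8, 32] -> [32, 2, 8, 32]  score +0 (running 0)
col 2: [32, 16, 0, 16] -> [32, 32, 0, 0]  score +32 (running 32)
col 3: [0, 2, 8, 64] -> [2, 8, 64, 0]  score +0 (running 32)
Board after move:
 2 32 32  2
 0  2 32  8
 0  8  0 64
 0 32  0  0

Answer: 32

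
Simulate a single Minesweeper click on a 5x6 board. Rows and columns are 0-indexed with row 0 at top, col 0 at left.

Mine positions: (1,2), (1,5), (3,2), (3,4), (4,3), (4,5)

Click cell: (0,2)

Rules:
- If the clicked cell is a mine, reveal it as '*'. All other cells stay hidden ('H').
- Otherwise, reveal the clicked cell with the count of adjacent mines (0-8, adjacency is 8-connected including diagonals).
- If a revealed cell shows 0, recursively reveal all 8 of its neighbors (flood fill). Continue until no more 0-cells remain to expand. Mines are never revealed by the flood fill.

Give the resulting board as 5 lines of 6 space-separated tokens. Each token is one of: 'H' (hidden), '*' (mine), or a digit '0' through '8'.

H H 1 H H H
H H H H H H
H H H H H H
H H H H H H
H H H H H H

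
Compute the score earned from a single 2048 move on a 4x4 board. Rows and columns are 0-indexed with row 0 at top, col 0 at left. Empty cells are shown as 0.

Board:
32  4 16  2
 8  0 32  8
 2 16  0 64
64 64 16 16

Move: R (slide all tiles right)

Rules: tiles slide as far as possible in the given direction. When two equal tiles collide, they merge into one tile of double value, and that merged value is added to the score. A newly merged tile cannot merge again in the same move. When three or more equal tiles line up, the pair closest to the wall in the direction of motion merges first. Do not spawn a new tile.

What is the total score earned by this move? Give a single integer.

Slide right:
row 0: [32, 4, 16, 2] -> [32, 4, 16, 2]  score +0 (running 0)
row 1: [8, 0, 32, 8] -> [0, 8, 32, 8]  score +0 (running 0)
row 2: [2, 16, 0, 64] -> [0, 2, 16, 64]  score +0 (running 0)
row 3: [64, 64, 16, 16] -> [0, 0, 128, 32]  score +160 (running 160)
Board after move:
 32   4  16   2
  0   8  32   8
  0   2  16  64
  0   0 128  32

Answer: 160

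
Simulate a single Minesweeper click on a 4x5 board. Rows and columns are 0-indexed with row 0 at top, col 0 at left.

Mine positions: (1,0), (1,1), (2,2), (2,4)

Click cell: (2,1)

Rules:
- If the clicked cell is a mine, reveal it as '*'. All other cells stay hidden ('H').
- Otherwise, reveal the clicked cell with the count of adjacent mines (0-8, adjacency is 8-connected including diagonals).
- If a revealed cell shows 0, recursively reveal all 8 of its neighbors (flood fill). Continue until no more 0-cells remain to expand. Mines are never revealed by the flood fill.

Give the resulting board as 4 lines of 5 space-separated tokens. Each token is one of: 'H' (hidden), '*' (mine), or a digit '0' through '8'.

H H H H H
H H H H H
H 3 H H H
H H H H H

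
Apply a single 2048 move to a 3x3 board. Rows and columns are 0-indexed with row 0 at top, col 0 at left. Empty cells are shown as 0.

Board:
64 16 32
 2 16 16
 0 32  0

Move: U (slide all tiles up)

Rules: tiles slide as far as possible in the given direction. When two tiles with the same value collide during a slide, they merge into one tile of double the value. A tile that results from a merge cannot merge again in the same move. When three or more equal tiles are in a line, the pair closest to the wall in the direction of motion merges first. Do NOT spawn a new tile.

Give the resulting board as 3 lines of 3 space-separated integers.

Answer: 64 32 32
 2 32 16
 0  0  0

Derivation:
Slide up:
col 0: [64, 2, 0] -> [64, 2, 0]
col 1: [16, 16, 32] -> [32, 32, 0]
col 2: [32, 16, 0] -> [32, 16, 0]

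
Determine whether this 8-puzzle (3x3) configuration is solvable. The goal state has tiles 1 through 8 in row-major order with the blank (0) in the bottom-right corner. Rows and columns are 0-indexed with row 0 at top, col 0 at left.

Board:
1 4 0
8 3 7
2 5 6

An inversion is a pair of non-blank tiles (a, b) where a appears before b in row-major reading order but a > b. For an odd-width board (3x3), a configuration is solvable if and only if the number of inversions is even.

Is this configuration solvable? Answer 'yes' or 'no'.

Answer: no

Derivation:
Inversions (pairs i<j in row-major order where tile[i] > tile[j] > 0): 11
11 is odd, so the puzzle is not solvable.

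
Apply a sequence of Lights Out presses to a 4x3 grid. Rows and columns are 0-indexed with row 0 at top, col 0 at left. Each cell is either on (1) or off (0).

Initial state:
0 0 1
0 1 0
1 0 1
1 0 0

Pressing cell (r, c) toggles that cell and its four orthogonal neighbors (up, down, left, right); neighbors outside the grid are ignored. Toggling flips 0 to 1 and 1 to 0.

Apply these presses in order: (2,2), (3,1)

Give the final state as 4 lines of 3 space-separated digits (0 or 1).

Answer: 0 0 1
0 1 1
1 0 0
0 1 0

Derivation:
After press 1 at (2,2):
0 0 1
0 1 1
1 1 0
1 0 1

After press 2 at (3,1):
0 0 1
0 1 1
1 0 0
0 1 0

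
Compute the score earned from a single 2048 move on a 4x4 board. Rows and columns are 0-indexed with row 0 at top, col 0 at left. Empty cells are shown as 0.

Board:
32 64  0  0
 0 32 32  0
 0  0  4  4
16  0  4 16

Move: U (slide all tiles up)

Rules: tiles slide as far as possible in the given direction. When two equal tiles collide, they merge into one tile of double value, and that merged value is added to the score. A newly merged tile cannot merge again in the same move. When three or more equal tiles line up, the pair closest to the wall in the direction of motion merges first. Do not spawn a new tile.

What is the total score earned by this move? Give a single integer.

Answer: 8

Derivation:
Slide up:
col 0: [32, 0, 0, 16] -> [32, 16, 0, 0]  score +0 (running 0)
col 1: [64, 32, 0, 0] -> [64, 32, 0, 0]  score +0 (running 0)
col 2: [0, 32, 4, 4] -> [32, 8, 0, 0]  score +8 (running 8)
col 3: [0, 0, 4, 16] -> [4, 16, 0, 0]  score +0 (running 8)
Board after move:
32 64 32  4
16 32  8 16
 0  0  0  0
 0  0  0  0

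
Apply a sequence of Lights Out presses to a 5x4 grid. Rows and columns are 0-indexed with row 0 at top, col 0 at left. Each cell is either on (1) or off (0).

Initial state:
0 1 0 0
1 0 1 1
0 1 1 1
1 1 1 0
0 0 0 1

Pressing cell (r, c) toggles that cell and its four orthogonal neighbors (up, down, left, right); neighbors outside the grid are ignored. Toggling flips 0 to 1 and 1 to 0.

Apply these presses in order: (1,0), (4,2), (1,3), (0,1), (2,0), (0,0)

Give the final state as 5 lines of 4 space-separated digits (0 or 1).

Answer: 1 1 1 1
0 0 0 0
0 0 1 0
0 1 0 0
0 1 1 0

Derivation:
After press 1 at (1,0):
1 1 0 0
0 1 1 1
1 1 1 1
1 1 1 0
0 0 0 1

After press 2 at (4,2):
1 1 0 0
0 1 1 1
1 1 1 1
1 1 0 0
0 1 1 0

After press 3 at (1,3):
1 1 0 1
0 1 0 0
1 1 1 0
1 1 0 0
0 1 1 0

After press 4 at (0,1):
0 0 1 1
0 0 0 0
1 1 1 0
1 1 0 0
0 1 1 0

After press 5 at (2,0):
0 0 1 1
1 0 0 0
0 0 1 0
0 1 0 0
0 1 1 0

After press 6 at (0,0):
1 1 1 1
0 0 0 0
0 0 1 0
0 1 0 0
0 1 1 0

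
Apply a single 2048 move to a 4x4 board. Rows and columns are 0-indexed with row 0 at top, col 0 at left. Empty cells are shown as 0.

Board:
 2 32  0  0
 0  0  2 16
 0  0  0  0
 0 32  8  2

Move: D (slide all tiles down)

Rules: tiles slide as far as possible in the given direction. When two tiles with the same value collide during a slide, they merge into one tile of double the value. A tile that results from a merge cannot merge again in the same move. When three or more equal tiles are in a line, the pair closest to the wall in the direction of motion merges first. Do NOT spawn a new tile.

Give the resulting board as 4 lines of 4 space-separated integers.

Answer:  0  0  0  0
 0  0  0  0
 0  0  2 16
 2 64  8  2

Derivation:
Slide down:
col 0: [2, 0, 0, 0] -> [0, 0, 0, 2]
col 1: [32, 0, 0, 32] -> [0, 0, 0, 64]
col 2: [0, 2, 0, 8] -> [0, 0, 2, 8]
col 3: [0, 16, 0, 2] -> [0, 0, 16, 2]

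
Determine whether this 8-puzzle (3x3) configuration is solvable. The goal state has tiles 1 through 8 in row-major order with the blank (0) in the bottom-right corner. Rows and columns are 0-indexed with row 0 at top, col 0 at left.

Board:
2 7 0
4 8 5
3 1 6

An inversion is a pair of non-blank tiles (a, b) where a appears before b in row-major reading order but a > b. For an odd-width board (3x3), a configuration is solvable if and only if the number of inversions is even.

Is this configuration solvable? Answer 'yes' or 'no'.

Inversions (pairs i<j in row-major order where tile[i] > tile[j] > 0): 15
15 is odd, so the puzzle is not solvable.

Answer: no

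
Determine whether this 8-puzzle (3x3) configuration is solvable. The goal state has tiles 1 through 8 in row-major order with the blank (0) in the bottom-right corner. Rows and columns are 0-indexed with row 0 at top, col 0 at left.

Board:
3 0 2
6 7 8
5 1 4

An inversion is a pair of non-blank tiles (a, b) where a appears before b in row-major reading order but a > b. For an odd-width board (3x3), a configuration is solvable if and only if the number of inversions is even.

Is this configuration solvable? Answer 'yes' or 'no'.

Answer: yes

Derivation:
Inversions (pairs i<j in row-major order where tile[i] > tile[j] > 0): 14
14 is even, so the puzzle is solvable.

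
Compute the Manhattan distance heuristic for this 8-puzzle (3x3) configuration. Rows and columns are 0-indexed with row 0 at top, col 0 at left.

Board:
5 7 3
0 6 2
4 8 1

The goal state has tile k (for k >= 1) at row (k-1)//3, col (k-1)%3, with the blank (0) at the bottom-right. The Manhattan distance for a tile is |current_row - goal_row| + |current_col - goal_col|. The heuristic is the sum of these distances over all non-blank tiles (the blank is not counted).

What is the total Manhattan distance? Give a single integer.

Tile 5: at (0,0), goal (1,1), distance |0-1|+|0-1| = 2
Tile 7: at (0,1), goal (2,0), distance |0-2|+|1-0| = 3
Tile 3: at (0,2), goal (0,2), distance |0-0|+|2-2| = 0
Tile 6: at (1,1), goal (1,2), distance |1-1|+|1-2| = 1
Tile 2: at (1,2), goal (0,1), distance |1-0|+|2-1| = 2
Tile 4: at (2,0), goal (1,0), distance |2-1|+|0-0| = 1
Tile 8: at (2,1), goal (2,1), distance |2-2|+|1-1| = 0
Tile 1: at (2,2), goal (0,0), distance |2-0|+|2-0| = 4
Sum: 2 + 3 + 0 + 1 + 2 + 1 + 0 + 4 = 13

Answer: 13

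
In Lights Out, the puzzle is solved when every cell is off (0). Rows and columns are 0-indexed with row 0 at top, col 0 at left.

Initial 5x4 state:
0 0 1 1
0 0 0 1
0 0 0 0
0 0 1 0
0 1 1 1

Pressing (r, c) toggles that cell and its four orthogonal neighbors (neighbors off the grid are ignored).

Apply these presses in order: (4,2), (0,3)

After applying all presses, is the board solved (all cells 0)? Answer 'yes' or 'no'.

After press 1 at (4,2):
0 0 1 1
0 0 0 1
0 0 0 0
0 0 0 0
0 0 0 0

After press 2 at (0,3):
0 0 0 0
0 0 0 0
0 0 0 0
0 0 0 0
0 0 0 0

Lights still on: 0

Answer: yes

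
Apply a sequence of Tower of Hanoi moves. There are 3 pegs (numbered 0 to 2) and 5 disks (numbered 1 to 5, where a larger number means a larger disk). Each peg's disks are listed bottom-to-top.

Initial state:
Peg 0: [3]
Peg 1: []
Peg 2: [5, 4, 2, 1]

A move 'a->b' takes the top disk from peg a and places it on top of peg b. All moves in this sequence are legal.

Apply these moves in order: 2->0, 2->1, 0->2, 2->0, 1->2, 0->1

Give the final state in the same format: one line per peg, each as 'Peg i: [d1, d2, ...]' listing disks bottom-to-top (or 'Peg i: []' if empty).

Answer: Peg 0: [3]
Peg 1: [1]
Peg 2: [5, 4, 2]

Derivation:
After move 1 (2->0):
Peg 0: [3, 1]
Peg 1: []
Peg 2: [5, 4, 2]

After move 2 (2->1):
Peg 0: [3, 1]
Peg 1: [2]
Peg 2: [5, 4]

After move 3 (0->2):
Peg 0: [3]
Peg 1: [2]
Peg 2: [5, 4, 1]

After move 4 (2->0):
Peg 0: [3, 1]
Peg 1: [2]
Peg 2: [5, 4]

After move 5 (1->2):
Peg 0: [3, 1]
Peg 1: []
Peg 2: [5, 4, 2]

After move 6 (0->1):
Peg 0: [3]
Peg 1: [1]
Peg 2: [5, 4, 2]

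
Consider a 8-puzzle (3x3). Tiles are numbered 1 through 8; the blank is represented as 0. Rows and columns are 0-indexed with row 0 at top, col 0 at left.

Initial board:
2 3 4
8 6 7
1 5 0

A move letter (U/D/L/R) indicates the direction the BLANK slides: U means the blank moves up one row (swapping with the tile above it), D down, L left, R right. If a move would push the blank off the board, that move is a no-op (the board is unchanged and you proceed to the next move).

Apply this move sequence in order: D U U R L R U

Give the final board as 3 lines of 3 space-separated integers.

After move 1 (D):
2 3 4
8 6 7
1 5 0

After move 2 (U):
2 3 4
8 6 0
1 5 7

After move 3 (U):
2 3 0
8 6 4
1 5 7

After move 4 (R):
2 3 0
8 6 4
1 5 7

After move 5 (L):
2 0 3
8 6 4
1 5 7

After move 6 (R):
2 3 0
8 6 4
1 5 7

After move 7 (U):
2 3 0
8 6 4
1 5 7

Answer: 2 3 0
8 6 4
1 5 7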